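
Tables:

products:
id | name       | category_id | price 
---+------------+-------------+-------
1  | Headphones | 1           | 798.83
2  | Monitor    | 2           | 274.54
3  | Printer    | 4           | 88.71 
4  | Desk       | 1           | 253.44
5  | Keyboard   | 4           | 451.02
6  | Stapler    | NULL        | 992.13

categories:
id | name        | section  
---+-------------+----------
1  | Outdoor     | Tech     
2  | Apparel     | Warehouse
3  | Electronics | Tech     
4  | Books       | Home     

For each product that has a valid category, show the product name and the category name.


INNER JOIN keeps only products rows whose category_id matches an id in categories. Walk through each product:
  - product 1 (Headphones): category_id=1 -> matches Outdoor
  - product 2 (Monitor): category_id=2 -> matches Apparel
  - product 3 (Printer): category_id=4 -> matches Books
  - product 4 (Desk): category_id=1 -> matches Outdoor
  - product 5 (Keyboard): category_id=4 -> matches Books
  - product 6 (Stapler): category_id=NULL, no match -> dropped
So 1 of 6 rows is dropped.

SQL:
SELECT a.name, b.name AS category
FROM products a
INNER JOIN categories b ON a.category_id = b.id

Result:
name       | category
-----------+---------
Headphones | Outdoor 
Monitor    | Apparel 
Printer    | Books   
Desk       | Outdoor 
Keyboard   | Books   


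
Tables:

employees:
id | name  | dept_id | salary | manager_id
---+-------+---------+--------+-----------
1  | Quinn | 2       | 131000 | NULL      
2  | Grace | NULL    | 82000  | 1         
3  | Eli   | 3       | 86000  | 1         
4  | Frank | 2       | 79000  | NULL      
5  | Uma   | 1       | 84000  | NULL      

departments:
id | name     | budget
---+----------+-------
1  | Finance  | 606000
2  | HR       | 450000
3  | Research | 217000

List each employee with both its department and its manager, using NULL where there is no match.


Two LEFT JOINs from the same base table employees: one to departments via dept_id, one to employees itself via manager_id. Both are LEFT so every employee is preserved.
Match against departments:
  - employee 1 (Quinn): dept_id=2 -> matches HR
  - employee 2 (Grace): dept_id=NULL, no match -> kept with NULL
  - employee 3 (Eli): dept_id=3 -> matches Research
  - employee 4 (Frank): dept_id=2 -> matches HR
  - employee 5 (Uma): dept_id=1 -> matches Finance
Match against employees (self):
  - employee 1 (Quinn): manager_id=NULL -> NULL
  - employee 2 (Grace): manager_id=1 -> Quinn
  - employee 3 (Eli): manager_id=1 -> Quinn
  - employee 4 (Frank): manager_id=NULL -> NULL
  - employee 5 (Uma): manager_id=NULL -> NULL

SQL:
SELECT a.name, b.name AS department, c.name AS manager
FROM employees a
LEFT JOIN departments b ON a.dept_id = b.id
LEFT JOIN employees c ON a.manager_id = c.id

Result:
name  | department | manager
------+------------+--------
Quinn | HR         | NULL   
Grace | NULL       | Quinn  
Eli   | Research   | Quinn  
Frank | HR         | NULL   
Uma   | Finance    | NULL   


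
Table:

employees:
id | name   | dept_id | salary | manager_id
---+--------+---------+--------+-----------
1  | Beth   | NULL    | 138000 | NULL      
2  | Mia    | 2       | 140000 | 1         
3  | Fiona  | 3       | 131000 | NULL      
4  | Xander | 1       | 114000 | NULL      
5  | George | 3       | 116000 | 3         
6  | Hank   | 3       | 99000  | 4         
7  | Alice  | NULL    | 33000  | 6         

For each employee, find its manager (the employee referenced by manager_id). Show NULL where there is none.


This is a self-join: employees is joined to a second copy of itself, matching each row's manager_id to another row's id. Use LEFT JOIN so rows with manager_id=NULL are kept.
  - employee 1 (Beth): manager_id=NULL -> NULL
  - employee 2 (Mia): manager_id=1 -> Beth
  - employee 3 (Fiona): manager_id=NULL -> NULL
  - employee 4 (Xander): manager_id=NULL -> NULL
  - employee 5 (George): manager_id=3 -> Fiona
  - employee 6 (Hank): manager_id=4 -> Xander
  - employee 7 (Alice): manager_id=6 -> Hank

SQL:
SELECT a.name AS item, b.name AS manager
FROM employees a
LEFT JOIN employees b ON a.manager_id = b.id

Result:
item   | manager
-------+--------
Beth   | NULL   
Mia    | Beth   
Fiona  | NULL   
Xander | NULL   
George | Fiona  
Hank   | Xander 
Alice  | Hank   


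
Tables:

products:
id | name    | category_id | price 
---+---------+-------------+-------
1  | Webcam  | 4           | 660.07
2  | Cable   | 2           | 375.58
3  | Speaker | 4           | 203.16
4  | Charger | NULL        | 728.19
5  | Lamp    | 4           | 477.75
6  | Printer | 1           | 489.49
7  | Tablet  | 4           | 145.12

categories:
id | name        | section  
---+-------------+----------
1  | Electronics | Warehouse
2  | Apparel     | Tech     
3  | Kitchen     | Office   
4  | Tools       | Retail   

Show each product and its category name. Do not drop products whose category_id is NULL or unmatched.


LEFT JOIN keeps every row from products (the left table); where category_id has no match in categories, the category columns become NULL. Walk through each product:
  - product 1 (Webcam): category_id=4 -> matches Tools
  - product 2 (Cable): category_id=2 -> matches Apparel
  - product 3 (Speaker): category_id=4 -> matches Tools
  - product 4 (Charger): category_id=NULL, no match -> kept with NULL
  - product 5 (Lamp): category_id=4 -> matches Tools
  - product 6 (Printer): category_id=1 -> matches Electronics
  - product 7 (Tablet): category_id=4 -> matches Tools
All 7 rows appear; 1 has NULL category.

SQL:
SELECT a.name, b.name AS category
FROM products a
LEFT JOIN categories b ON a.category_id = b.id

Result:
name    | category   
--------+------------
Webcam  | Tools      
Cable   | Apparel    
Speaker | Tools      
Charger | NULL       
Lamp    | Tools      
Printer | Electronics
Tablet  | Tools      


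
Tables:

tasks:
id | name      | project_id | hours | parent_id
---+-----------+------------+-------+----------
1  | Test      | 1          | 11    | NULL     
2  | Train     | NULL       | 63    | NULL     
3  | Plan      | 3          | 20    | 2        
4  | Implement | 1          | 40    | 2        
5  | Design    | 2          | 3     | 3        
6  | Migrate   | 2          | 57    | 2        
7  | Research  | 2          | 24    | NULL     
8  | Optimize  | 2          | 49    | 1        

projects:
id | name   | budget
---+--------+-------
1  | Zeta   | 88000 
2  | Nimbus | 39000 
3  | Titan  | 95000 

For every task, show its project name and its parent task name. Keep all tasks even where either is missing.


Two LEFT JOINs from the same base table tasks: one to projects via project_id, one to tasks itself via parent_id. Both are LEFT so every task is preserved.
Match against projects:
  - task 1 (Test): project_id=1 -> matches Zeta
  - task 2 (Train): project_id=NULL, no match -> kept with NULL
  - task 3 (Plan): project_id=3 -> matches Titan
  - task 4 (Implement): project_id=1 -> matches Zeta
  - task 5 (Design): project_id=2 -> matches Nimbus
  - task 6 (Migrate): project_id=2 -> matches Nimbus
  - task 7 (Research): project_id=2 -> matches Nimbus
  - task 8 (Optimize): project_id=2 -> matches Nimbus
Match against tasks (self):
  - task 1 (Test): parent_id=NULL -> NULL
  - task 2 (Train): parent_id=NULL -> NULL
  - task 3 (Plan): parent_id=2 -> Train
  - task 4 (Implement): parent_id=2 -> Train
  - task 5 (Design): parent_id=3 -> Plan
  - task 6 (Migrate): parent_id=2 -> Train
  - task 7 (Research): parent_id=NULL -> NULL
  - task 8 (Optimize): parent_id=1 -> Test

SQL:
SELECT a.name, b.name AS project, c.name AS parent
FROM tasks a
LEFT JOIN projects b ON a.project_id = b.id
LEFT JOIN tasks c ON a.parent_id = c.id

Result:
name      | project | parent
----------+---------+-------
Test      | Zeta    | NULL  
Train     | NULL    | NULL  
Plan      | Titan   | Train 
Implement | Zeta    | Train 
Design    | Nimbus  | Plan  
Migrate   | Nimbus  | Train 
Research  | Nimbus  | NULL  
Optimize  | Nimbus  | Test  


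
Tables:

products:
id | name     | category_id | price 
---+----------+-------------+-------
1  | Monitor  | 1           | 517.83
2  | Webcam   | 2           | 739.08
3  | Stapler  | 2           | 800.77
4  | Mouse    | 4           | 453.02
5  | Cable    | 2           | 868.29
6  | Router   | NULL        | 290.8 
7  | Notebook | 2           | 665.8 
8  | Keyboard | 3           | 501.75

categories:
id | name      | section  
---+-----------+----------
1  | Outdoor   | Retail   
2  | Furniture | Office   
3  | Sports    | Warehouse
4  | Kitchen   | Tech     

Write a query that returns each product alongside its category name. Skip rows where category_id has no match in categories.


INNER JOIN keeps only products rows whose category_id matches an id in categories. Walk through each product:
  - product 1 (Monitor): category_id=1 -> matches Outdoor
  - product 2 (Webcam): category_id=2 -> matches Furniture
  - product 3 (Stapler): category_id=2 -> matches Furniture
  - product 4 (Mouse): category_id=4 -> matches Kitchen
  - product 5 (Cable): category_id=2 -> matches Furniture
  - product 6 (Router): category_id=NULL, no match -> dropped
  - product 7 (Notebook): category_id=2 -> matches Furniture
  - product 8 (Keyboard): category_id=3 -> matches Sports
So 1 of 8 rows is dropped.

SQL:
SELECT a.name, b.name AS category
FROM products a
INNER JOIN categories b ON a.category_id = b.id

Result:
name     | category 
---------+----------
Monitor  | Outdoor  
Webcam   | Furniture
Stapler  | Furniture
Mouse    | Kitchen  
Cable    | Furniture
Notebook | Furniture
Keyboard | Sports   


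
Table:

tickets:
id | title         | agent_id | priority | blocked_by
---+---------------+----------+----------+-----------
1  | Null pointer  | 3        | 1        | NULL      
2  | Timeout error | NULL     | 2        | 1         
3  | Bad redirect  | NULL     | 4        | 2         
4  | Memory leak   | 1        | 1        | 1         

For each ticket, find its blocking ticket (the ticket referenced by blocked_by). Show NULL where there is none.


This is a self-join: tickets is joined to a second copy of itself, matching each row's blocked_by to another row's id. Use LEFT JOIN so rows with blocked_by=NULL are kept.
  - ticket 1 (Null pointer): blocked_by=NULL -> NULL
  - ticket 2 (Timeout error): blocked_by=1 -> Null pointer
  - ticket 3 (Bad redirect): blocked_by=2 -> Timeout error
  - ticket 4 (Memory leak): blocked_by=1 -> Null pointer

SQL:
SELECT a.title AS item, b.title AS blocked_by
FROM tickets a
LEFT JOIN tickets b ON a.blocked_by = b.id

Result:
item          | blocked_by   
--------------+--------------
Null pointer  | NULL         
Timeout error | Null pointer 
Bad redirect  | Timeout error
Memory leak   | Null pointer 


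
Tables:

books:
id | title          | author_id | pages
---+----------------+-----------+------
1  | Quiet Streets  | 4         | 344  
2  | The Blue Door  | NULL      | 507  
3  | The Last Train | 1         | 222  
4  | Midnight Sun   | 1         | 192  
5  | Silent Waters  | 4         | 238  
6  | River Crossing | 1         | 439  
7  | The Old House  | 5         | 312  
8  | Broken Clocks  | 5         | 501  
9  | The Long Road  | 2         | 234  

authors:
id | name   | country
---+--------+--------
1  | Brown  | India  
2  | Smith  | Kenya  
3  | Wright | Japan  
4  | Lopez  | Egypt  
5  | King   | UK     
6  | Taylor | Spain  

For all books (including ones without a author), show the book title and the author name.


LEFT JOIN keeps every row from books (the left table); where author_id has no match in authors, the author columns become NULL. Walk through each book:
  - book 1 (Quiet Streets): author_id=4 -> matches Lopez
  - book 2 (The Blue Door): author_id=NULL, no match -> kept with NULL
  - book 3 (The Last Train): author_id=1 -> matches Brown
  - book 4 (Midnight Sun): author_id=1 -> matches Brown
  - book 5 (Silent Waters): author_id=4 -> matches Lopez
  - book 6 (River Crossing): author_id=1 -> matches Brown
  - book 7 (The Old House): author_id=5 -> matches King
  - book 8 (Broken Clocks): author_id=5 -> matches King
  - book 9 (The Long Road): author_id=2 -> matches Smith
All 9 rows appear; 1 has NULL author.

SQL:
SELECT a.title, b.name AS author
FROM books a
LEFT JOIN authors b ON a.author_id = b.id

Result:
title          | author
---------------+-------
Quiet Streets  | Lopez 
The Blue Door  | NULL  
The Last Train | Brown 
Midnight Sun   | Brown 
Silent Waters  | Lopez 
River Crossing | Brown 
The Old House  | King  
Broken Clocks  | King  
The Long Road  | Smith 


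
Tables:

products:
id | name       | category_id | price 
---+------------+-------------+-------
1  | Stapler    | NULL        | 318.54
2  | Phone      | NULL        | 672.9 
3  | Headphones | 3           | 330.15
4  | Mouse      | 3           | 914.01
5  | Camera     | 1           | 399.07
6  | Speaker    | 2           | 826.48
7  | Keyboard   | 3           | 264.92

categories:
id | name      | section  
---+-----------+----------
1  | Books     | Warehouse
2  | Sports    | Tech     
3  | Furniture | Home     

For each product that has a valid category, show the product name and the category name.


INNER JOIN keeps only products rows whose category_id matches an id in categories. Walk through each product:
  - product 1 (Stapler): category_id=NULL, no match -> dropped
  - product 2 (Phone): category_id=NULL, no match -> dropped
  - product 3 (Headphones): category_id=3 -> matches Furniture
  - product 4 (Mouse): category_id=3 -> matches Furniture
  - product 5 (Camera): category_id=1 -> matches Books
  - product 6 (Speaker): category_id=2 -> matches Sports
  - product 7 (Keyboard): category_id=3 -> matches Furniture
So 2 of 7 rows are dropped.

SQL:
SELECT a.name, b.name AS category
FROM products a
INNER JOIN categories b ON a.category_id = b.id

Result:
name       | category 
-----------+----------
Headphones | Furniture
Mouse      | Furniture
Camera     | Books    
Speaker    | Sports   
Keyboard   | Furniture


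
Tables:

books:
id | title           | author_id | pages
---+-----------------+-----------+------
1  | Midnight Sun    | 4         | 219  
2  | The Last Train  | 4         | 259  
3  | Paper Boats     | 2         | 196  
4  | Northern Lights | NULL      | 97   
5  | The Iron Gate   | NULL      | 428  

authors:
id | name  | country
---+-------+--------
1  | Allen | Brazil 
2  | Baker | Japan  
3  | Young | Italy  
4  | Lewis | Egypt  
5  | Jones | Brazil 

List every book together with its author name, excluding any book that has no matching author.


INNER JOIN keeps only books rows whose author_id matches an id in authors. Walk through each book:
  - book 1 (Midnight Sun): author_id=4 -> matches Lewis
  - book 2 (The Last Train): author_id=4 -> matches Lewis
  - book 3 (Paper Boats): author_id=2 -> matches Baker
  - book 4 (Northern Lights): author_id=NULL, no match -> dropped
  - book 5 (The Iron Gate): author_id=NULL, no match -> dropped
So 2 of 5 rows are dropped.

SQL:
SELECT a.title, b.name AS author
FROM books a
INNER JOIN authors b ON a.author_id = b.id

Result:
title          | author
---------------+-------
Midnight Sun   | Lewis 
The Last Train | Lewis 
Paper Boats    | Baker 


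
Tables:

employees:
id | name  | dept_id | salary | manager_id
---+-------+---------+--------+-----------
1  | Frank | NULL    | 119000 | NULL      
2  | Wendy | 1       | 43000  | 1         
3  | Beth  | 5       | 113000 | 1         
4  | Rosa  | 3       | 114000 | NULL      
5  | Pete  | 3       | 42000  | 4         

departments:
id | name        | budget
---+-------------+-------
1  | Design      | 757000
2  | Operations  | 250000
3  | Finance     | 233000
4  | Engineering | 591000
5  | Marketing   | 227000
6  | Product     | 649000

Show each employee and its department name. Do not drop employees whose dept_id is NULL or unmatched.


LEFT JOIN keeps every row from employees (the left table); where dept_id has no match in departments, the department columns become NULL. Walk through each employee:
  - employee 1 (Frank): dept_id=NULL, no match -> kept with NULL
  - employee 2 (Wendy): dept_id=1 -> matches Design
  - employee 3 (Beth): dept_id=5 -> matches Marketing
  - employee 4 (Rosa): dept_id=3 -> matches Finance
  - employee 5 (Pete): dept_id=3 -> matches Finance
All 5 rows appear; 1 has NULL department.

SQL:
SELECT a.name, b.name AS department
FROM employees a
LEFT JOIN departments b ON a.dept_id = b.id

Result:
name  | department
------+-----------
Frank | NULL      
Wendy | Design    
Beth  | Marketing 
Rosa  | Finance   
Pete  | Finance   


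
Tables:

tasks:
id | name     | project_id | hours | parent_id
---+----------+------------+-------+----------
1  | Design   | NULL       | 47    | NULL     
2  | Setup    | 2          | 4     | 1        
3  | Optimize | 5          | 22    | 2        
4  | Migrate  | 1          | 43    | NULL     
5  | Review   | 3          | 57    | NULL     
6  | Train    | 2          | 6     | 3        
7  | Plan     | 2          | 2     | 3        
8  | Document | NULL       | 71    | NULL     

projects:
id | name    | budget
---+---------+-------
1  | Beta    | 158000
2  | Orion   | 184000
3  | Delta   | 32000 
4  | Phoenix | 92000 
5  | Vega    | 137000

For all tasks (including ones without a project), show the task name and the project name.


LEFT JOIN keeps every row from tasks (the left table); where project_id has no match in projects, the project columns become NULL. Walk through each task:
  - task 1 (Design): project_id=NULL, no match -> kept with NULL
  - task 2 (Setup): project_id=2 -> matches Orion
  - task 3 (Optimize): project_id=5 -> matches Vega
  - task 4 (Migrate): project_id=1 -> matches Beta
  - task 5 (Review): project_id=3 -> matches Delta
  - task 6 (Train): project_id=2 -> matches Orion
  - task 7 (Plan): project_id=2 -> matches Orion
  - task 8 (Document): project_id=NULL, no match -> kept with NULL
All 8 rows appear; 2 have NULL project.

SQL:
SELECT a.name, b.name AS project
FROM tasks a
LEFT JOIN projects b ON a.project_id = b.id

Result:
name     | project
---------+--------
Design   | NULL   
Setup    | Orion  
Optimize | Vega   
Migrate  | Beta   
Review   | Delta  
Train    | Orion  
Plan     | Orion  
Document | NULL   


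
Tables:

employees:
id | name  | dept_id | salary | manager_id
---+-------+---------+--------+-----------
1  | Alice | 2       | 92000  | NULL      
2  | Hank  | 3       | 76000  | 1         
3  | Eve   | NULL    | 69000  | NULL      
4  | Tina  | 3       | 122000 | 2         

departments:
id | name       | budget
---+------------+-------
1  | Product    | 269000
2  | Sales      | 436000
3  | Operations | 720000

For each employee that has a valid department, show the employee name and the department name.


INNER JOIN keeps only employees rows whose dept_id matches an id in departments. Walk through each employee:
  - employee 1 (Alice): dept_id=2 -> matches Sales
  - employee 2 (Hank): dept_id=3 -> matches Operations
  - employee 3 (Eve): dept_id=NULL, no match -> dropped
  - employee 4 (Tina): dept_id=3 -> matches Operations
So 1 of 4 rows is dropped.

SQL:
SELECT a.name, b.name AS department
FROM employees a
INNER JOIN departments b ON a.dept_id = b.id

Result:
name  | department
------+-----------
Alice | Sales     
Hank  | Operations
Tina  | Operations


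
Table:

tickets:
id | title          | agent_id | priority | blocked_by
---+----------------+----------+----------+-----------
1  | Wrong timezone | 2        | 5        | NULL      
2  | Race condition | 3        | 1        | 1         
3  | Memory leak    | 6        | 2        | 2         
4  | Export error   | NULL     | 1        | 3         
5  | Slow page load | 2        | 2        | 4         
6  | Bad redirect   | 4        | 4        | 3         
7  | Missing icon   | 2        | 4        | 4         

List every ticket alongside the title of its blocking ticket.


This is a self-join: tickets is joined to a second copy of itself, matching each row's blocked_by to another row's id. Use LEFT JOIN so rows with blocked_by=NULL are kept.
  - ticket 1 (Wrong timezone): blocked_by=NULL -> NULL
  - ticket 2 (Race condition): blocked_by=1 -> Wrong timezone
  - ticket 3 (Memory leak): blocked_by=2 -> Race condition
  - ticket 4 (Export error): blocked_by=3 -> Memory leak
  - ticket 5 (Slow page load): blocked_by=4 -> Export error
  - ticket 6 (Bad redirect): blocked_by=3 -> Memory leak
  - ticket 7 (Missing icon): blocked_by=4 -> Export error

SQL:
SELECT a.title AS item, b.title AS blocked_by
FROM tickets a
LEFT JOIN tickets b ON a.blocked_by = b.id

Result:
item           | blocked_by    
---------------+---------------
Wrong timezone | NULL          
Race condition | Wrong timezone
Memory leak    | Race condition
Export error   | Memory leak   
Slow page load | Export error  
Bad redirect   | Memory leak   
Missing icon   | Export error  


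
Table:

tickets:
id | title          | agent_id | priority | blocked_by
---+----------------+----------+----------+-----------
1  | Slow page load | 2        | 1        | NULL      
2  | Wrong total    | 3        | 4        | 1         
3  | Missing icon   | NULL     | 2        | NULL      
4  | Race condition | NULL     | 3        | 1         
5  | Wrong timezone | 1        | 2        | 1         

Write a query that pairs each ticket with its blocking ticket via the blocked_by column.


This is a self-join: tickets is joined to a second copy of itself, matching each row's blocked_by to another row's id. Use LEFT JOIN so rows with blocked_by=NULL are kept.
  - ticket 1 (Slow page load): blocked_by=NULL -> NULL
  - ticket 2 (Wrong total): blocked_by=1 -> Slow page load
  - ticket 3 (Missing icon): blocked_by=NULL -> NULL
  - ticket 4 (Race condition): blocked_by=1 -> Slow page load
  - ticket 5 (Wrong timezone): blocked_by=1 -> Slow page load

SQL:
SELECT a.title AS item, b.title AS blocked_by
FROM tickets a
LEFT JOIN tickets b ON a.blocked_by = b.id

Result:
item           | blocked_by    
---------------+---------------
Slow page load | NULL          
Wrong total    | Slow page load
Missing icon   | NULL          
Race condition | Slow page load
Wrong timezone | Slow page load


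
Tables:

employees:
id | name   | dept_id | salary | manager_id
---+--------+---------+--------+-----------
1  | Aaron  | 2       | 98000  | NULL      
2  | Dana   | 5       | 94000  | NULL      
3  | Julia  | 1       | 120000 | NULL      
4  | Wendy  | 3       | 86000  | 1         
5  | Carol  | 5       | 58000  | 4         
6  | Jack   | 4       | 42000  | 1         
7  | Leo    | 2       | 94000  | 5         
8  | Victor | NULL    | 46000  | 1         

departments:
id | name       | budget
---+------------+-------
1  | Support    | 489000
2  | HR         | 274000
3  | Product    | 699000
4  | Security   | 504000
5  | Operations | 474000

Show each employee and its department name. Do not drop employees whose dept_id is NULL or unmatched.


LEFT JOIN keeps every row from employees (the left table); where dept_id has no match in departments, the department columns become NULL. Walk through each employee:
  - employee 1 (Aaron): dept_id=2 -> matches HR
  - employee 2 (Dana): dept_id=5 -> matches Operations
  - employee 3 (Julia): dept_id=1 -> matches Support
  - employee 4 (Wendy): dept_id=3 -> matches Product
  - employee 5 (Carol): dept_id=5 -> matches Operations
  - employee 6 (Jack): dept_id=4 -> matches Security
  - employee 7 (Leo): dept_id=2 -> matches HR
  - employee 8 (Victor): dept_id=NULL, no match -> kept with NULL
All 8 rows appear; 1 has NULL department.

SQL:
SELECT a.name, b.name AS department
FROM employees a
LEFT JOIN departments b ON a.dept_id = b.id

Result:
name   | department
-------+-----------
Aaron  | HR        
Dana   | Operations
Julia  | Support   
Wendy  | Product   
Carol  | Operations
Jack   | Security  
Leo    | HR        
Victor | NULL      


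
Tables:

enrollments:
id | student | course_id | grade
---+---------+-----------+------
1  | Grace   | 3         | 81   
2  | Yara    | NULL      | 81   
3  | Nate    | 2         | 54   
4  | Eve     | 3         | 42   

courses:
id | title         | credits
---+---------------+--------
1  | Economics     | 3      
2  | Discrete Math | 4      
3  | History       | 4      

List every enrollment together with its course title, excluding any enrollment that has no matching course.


INNER JOIN keeps only enrollments rows whose course_id matches an id in courses. Walk through each enrollment:
  - enrollment 1 (Grace): course_id=3 -> matches History
  - enrollment 2 (Yara): course_id=NULL, no match -> dropped
  - enrollment 3 (Nate): course_id=2 -> matches Discrete Math
  - enrollment 4 (Eve): course_id=3 -> matches History
So 1 of 4 rows is dropped.

SQL:
SELECT a.student, b.title AS course
FROM enrollments a
INNER JOIN courses b ON a.course_id = b.id

Result:
student | course       
--------+--------------
Grace   | History      
Nate    | Discrete Math
Eve     | History      


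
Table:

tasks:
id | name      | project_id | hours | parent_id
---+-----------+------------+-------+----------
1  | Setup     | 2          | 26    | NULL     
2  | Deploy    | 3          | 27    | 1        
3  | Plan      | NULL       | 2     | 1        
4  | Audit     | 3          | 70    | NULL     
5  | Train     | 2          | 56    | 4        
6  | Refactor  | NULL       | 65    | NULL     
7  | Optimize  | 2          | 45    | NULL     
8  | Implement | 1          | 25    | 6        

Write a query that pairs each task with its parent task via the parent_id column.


This is a self-join: tasks is joined to a second copy of itself, matching each row's parent_id to another row's id. Use LEFT JOIN so rows with parent_id=NULL are kept.
  - task 1 (Setup): parent_id=NULL -> NULL
  - task 2 (Deploy): parent_id=1 -> Setup
  - task 3 (Plan): parent_id=1 -> Setup
  - task 4 (Audit): parent_id=NULL -> NULL
  - task 5 (Train): parent_id=4 -> Audit
  - task 6 (Refactor): parent_id=NULL -> NULL
  - task 7 (Optimize): parent_id=NULL -> NULL
  - task 8 (Implement): parent_id=6 -> Refactor

SQL:
SELECT a.name AS item, b.name AS parent
FROM tasks a
LEFT JOIN tasks b ON a.parent_id = b.id

Result:
item      | parent  
----------+---------
Setup     | NULL    
Deploy    | Setup   
Plan      | Setup   
Audit     | NULL    
Train     | Audit   
Refactor  | NULL    
Optimize  | NULL    
Implement | Refactor


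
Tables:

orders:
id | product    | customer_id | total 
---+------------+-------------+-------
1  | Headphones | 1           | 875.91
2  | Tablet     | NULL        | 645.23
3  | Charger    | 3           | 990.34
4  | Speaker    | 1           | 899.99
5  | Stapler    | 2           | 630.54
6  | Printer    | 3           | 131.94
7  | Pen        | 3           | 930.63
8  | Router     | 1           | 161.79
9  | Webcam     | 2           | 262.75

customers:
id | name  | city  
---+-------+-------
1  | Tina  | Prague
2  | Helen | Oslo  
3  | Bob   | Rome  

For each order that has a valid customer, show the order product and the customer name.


INNER JOIN keeps only orders rows whose customer_id matches an id in customers. Walk through each order:
  - order 1 (Headphones): customer_id=1 -> matches Tina
  - order 2 (Tablet): customer_id=NULL, no match -> dropped
  - order 3 (Charger): customer_id=3 -> matches Bob
  - order 4 (Speaker): customer_id=1 -> matches Tina
  - order 5 (Stapler): customer_id=2 -> matches Helen
  - order 6 (Printer): customer_id=3 -> matches Bob
  - order 7 (Pen): customer_id=3 -> matches Bob
  - order 8 (Router): customer_id=1 -> matches Tina
  - order 9 (Webcam): customer_id=2 -> matches Helen
So 1 of 9 rows is dropped.

SQL:
SELECT a.product, b.name AS customer
FROM orders a
INNER JOIN customers b ON a.customer_id = b.id

Result:
product    | customer
-----------+---------
Headphones | Tina    
Charger    | Bob     
Speaker    | Tina    
Stapler    | Helen   
Printer    | Bob     
Pen        | Bob     
Router     | Tina    
Webcam     | Helen   


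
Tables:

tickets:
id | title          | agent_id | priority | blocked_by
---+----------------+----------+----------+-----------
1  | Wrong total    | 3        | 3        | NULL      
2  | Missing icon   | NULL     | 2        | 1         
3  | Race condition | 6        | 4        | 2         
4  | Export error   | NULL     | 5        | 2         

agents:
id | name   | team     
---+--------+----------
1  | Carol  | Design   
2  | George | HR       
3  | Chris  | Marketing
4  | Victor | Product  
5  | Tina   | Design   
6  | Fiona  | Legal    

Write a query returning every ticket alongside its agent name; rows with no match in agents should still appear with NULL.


LEFT JOIN keeps every row from tickets (the left table); where agent_id has no match in agents, the agent columns become NULL. Walk through each ticket:
  - ticket 1 (Wrong total): agent_id=3 -> matches Chris
  - ticket 2 (Missing icon): agent_id=NULL, no match -> kept with NULL
  - ticket 3 (Race condition): agent_id=6 -> matches Fiona
  - ticket 4 (Export error): agent_id=NULL, no match -> kept with NULL
All 4 rows appear; 2 have NULL agent.

SQL:
SELECT a.title, b.name AS agent
FROM tickets a
LEFT JOIN agents b ON a.agent_id = b.id

Result:
title          | agent
---------------+------
Wrong total    | Chris
Missing icon   | NULL 
Race condition | Fiona
Export error   | NULL 


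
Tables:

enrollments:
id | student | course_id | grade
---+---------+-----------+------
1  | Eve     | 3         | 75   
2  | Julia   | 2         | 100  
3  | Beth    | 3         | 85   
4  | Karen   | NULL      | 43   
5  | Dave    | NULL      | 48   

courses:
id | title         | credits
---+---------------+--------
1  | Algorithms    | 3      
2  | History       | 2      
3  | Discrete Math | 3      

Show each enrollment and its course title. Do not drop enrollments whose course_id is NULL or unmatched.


LEFT JOIN keeps every row from enrollments (the left table); where course_id has no match in courses, the course columns become NULL. Walk through each enrollment:
  - enrollment 1 (Eve): course_id=3 -> matches Discrete Math
  - enrollment 2 (Julia): course_id=2 -> matches History
  - enrollment 3 (Beth): course_id=3 -> matches Discrete Math
  - enrollment 4 (Karen): course_id=NULL, no match -> kept with NULL
  - enrollment 5 (Dave): course_id=NULL, no match -> kept with NULL
All 5 rows appear; 2 have NULL course.

SQL:
SELECT a.student, b.title AS course
FROM enrollments a
LEFT JOIN courses b ON a.course_id = b.id

Result:
student | course       
--------+--------------
Eve     | Discrete Math
Julia   | History      
Beth    | Discrete Math
Karen   | NULL         
Dave    | NULL         


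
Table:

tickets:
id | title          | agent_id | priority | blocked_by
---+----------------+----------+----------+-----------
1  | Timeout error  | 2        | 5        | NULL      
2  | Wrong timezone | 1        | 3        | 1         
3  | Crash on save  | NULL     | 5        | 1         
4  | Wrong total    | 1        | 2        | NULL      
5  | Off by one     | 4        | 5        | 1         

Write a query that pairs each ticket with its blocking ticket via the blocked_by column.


This is a self-join: tickets is joined to a second copy of itself, matching each row's blocked_by to another row's id. Use LEFT JOIN so rows with blocked_by=NULL are kept.
  - ticket 1 (Timeout error): blocked_by=NULL -> NULL
  - ticket 2 (Wrong timezone): blocked_by=1 -> Timeout error
  - ticket 3 (Crash on save): blocked_by=1 -> Timeout error
  - ticket 4 (Wrong total): blocked_by=NULL -> NULL
  - ticket 5 (Off by one): blocked_by=1 -> Timeout error

SQL:
SELECT a.title AS item, b.title AS blocked_by
FROM tickets a
LEFT JOIN tickets b ON a.blocked_by = b.id

Result:
item           | blocked_by   
---------------+--------------
Timeout error  | NULL         
Wrong timezone | Timeout error
Crash on save  | Timeout error
Wrong total    | NULL         
Off by one     | Timeout error


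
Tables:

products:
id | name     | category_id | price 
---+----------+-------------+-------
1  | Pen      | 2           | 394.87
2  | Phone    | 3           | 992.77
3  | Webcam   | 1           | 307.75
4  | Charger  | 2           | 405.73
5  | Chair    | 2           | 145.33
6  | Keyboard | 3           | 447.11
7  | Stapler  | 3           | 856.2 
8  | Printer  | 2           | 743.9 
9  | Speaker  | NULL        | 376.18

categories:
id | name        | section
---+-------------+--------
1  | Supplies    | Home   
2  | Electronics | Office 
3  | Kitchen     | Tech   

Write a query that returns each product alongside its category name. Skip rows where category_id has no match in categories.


INNER JOIN keeps only products rows whose category_id matches an id in categories. Walk through each product:
  - product 1 (Pen): category_id=2 -> matches Electronics
  - product 2 (Phone): category_id=3 -> matches Kitchen
  - product 3 (Webcam): category_id=1 -> matches Supplies
  - product 4 (Charger): category_id=2 -> matches Electronics
  - product 5 (Chair): category_id=2 -> matches Electronics
  - product 6 (Keyboard): category_id=3 -> matches Kitchen
  - product 7 (Stapler): category_id=3 -> matches Kitchen
  - product 8 (Printer): category_id=2 -> matches Electronics
  - product 9 (Speaker): category_id=NULL, no match -> dropped
So 1 of 9 rows is dropped.

SQL:
SELECT a.name, b.name AS category
FROM products a
INNER JOIN categories b ON a.category_id = b.id

Result:
name     | category   
---------+------------
Pen      | Electronics
Phone    | Kitchen    
Webcam   | Supplies   
Charger  | Electronics
Chair    | Electronics
Keyboard | Kitchen    
Stapler  | Kitchen    
Printer  | Electronics


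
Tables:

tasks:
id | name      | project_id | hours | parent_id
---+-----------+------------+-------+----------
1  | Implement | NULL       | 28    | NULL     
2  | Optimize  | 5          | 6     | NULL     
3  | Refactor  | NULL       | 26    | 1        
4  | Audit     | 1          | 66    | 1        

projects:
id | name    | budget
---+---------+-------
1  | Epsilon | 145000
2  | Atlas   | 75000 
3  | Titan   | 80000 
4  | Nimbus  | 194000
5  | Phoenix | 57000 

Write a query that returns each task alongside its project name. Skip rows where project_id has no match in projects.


INNER JOIN keeps only tasks rows whose project_id matches an id in projects. Walk through each task:
  - task 1 (Implement): project_id=NULL, no match -> dropped
  - task 2 (Optimize): project_id=5 -> matches Phoenix
  - task 3 (Refactor): project_id=NULL, no match -> dropped
  - task 4 (Audit): project_id=1 -> matches Epsilon
So 2 of 4 rows are dropped.

SQL:
SELECT a.name, b.name AS project
FROM tasks a
INNER JOIN projects b ON a.project_id = b.id

Result:
name     | project
---------+--------
Optimize | Phoenix
Audit    | Epsilon


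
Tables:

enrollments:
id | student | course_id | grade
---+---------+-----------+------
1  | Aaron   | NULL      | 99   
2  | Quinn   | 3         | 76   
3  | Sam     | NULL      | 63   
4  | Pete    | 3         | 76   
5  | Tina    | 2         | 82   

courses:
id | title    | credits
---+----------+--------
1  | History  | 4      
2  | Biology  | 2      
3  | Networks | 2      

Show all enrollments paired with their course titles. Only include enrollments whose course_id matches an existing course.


INNER JOIN keeps only enrollments rows whose course_id matches an id in courses. Walk through each enrollment:
  - enrollment 1 (Aaron): course_id=NULL, no match -> dropped
  - enrollment 2 (Quinn): course_id=3 -> matches Networks
  - enrollment 3 (Sam): course_id=NULL, no match -> dropped
  - enrollment 4 (Pete): course_id=3 -> matches Networks
  - enrollment 5 (Tina): course_id=2 -> matches Biology
So 2 of 5 rows are dropped.

SQL:
SELECT a.student, b.title AS course
FROM enrollments a
INNER JOIN courses b ON a.course_id = b.id

Result:
student | course  
--------+---------
Quinn   | Networks
Pete    | Networks
Tina    | Biology 


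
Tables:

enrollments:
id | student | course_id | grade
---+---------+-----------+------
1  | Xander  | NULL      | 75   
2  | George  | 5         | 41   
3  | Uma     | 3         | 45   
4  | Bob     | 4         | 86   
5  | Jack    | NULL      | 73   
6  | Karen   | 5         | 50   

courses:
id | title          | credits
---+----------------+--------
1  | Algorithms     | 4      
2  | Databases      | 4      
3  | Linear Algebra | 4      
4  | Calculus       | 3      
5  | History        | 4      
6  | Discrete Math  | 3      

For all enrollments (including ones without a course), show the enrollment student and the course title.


LEFT JOIN keeps every row from enrollments (the left table); where course_id has no match in courses, the course columns become NULL. Walk through each enrollment:
  - enrollment 1 (Xander): course_id=NULL, no match -> kept with NULL
  - enrollment 2 (George): course_id=5 -> matches History
  - enrollment 3 (Uma): course_id=3 -> matches Linear Algebra
  - enrollment 4 (Bob): course_id=4 -> matches Calculus
  - enrollment 5 (Jack): course_id=NULL, no match -> kept with NULL
  - enrollment 6 (Karen): course_id=5 -> matches History
All 6 rows appear; 2 have NULL course.

SQL:
SELECT a.student, b.title AS course
FROM enrollments a
LEFT JOIN courses b ON a.course_id = b.id

Result:
student | course        
--------+---------------
Xander  | NULL          
George  | History       
Uma     | Linear Algebra
Bob     | Calculus      
Jack    | NULL          
Karen   | History       


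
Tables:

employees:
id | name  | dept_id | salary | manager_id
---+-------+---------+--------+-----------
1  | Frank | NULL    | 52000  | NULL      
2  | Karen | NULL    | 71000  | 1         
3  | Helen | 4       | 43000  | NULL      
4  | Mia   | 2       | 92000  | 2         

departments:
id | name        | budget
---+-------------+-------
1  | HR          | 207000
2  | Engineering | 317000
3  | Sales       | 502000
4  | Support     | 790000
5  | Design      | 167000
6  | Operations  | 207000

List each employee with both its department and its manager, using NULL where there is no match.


Two LEFT JOINs from the same base table employees: one to departments via dept_id, one to employees itself via manager_id. Both are LEFT so every employee is preserved.
Match against departments:
  - employee 1 (Frank): dept_id=NULL, no match -> kept with NULL
  - employee 2 (Karen): dept_id=NULL, no match -> kept with NULL
  - employee 3 (Helen): dept_id=4 -> matches Support
  - employee 4 (Mia): dept_id=2 -> matches Engineering
Match against employees (self):
  - employee 1 (Frank): manager_id=NULL -> NULL
  - employee 2 (Karen): manager_id=1 -> Frank
  - employee 3 (Helen): manager_id=NULL -> NULL
  - employee 4 (Mia): manager_id=2 -> Karen

SQL:
SELECT a.name, b.name AS department, c.name AS manager
FROM employees a
LEFT JOIN departments b ON a.dept_id = b.id
LEFT JOIN employees c ON a.manager_id = c.id

Result:
name  | department  | manager
------+-------------+--------
Frank | NULL        | NULL   
Karen | NULL        | Frank  
Helen | Support     | NULL   
Mia   | Engineering | Karen  


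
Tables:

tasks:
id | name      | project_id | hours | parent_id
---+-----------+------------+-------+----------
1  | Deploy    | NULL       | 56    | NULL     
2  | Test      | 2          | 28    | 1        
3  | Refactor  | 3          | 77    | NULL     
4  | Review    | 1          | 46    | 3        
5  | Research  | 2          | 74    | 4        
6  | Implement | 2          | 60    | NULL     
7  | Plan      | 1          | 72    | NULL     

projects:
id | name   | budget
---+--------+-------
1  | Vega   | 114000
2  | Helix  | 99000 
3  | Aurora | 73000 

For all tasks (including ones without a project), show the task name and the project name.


LEFT JOIN keeps every row from tasks (the left table); where project_id has no match in projects, the project columns become NULL. Walk through each task:
  - task 1 (Deploy): project_id=NULL, no match -> kept with NULL
  - task 2 (Test): project_id=2 -> matches Helix
  - task 3 (Refactor): project_id=3 -> matches Aurora
  - task 4 (Review): project_id=1 -> matches Vega
  - task 5 (Research): project_id=2 -> matches Helix
  - task 6 (Implement): project_id=2 -> matches Helix
  - task 7 (Plan): project_id=1 -> matches Vega
All 7 rows appear; 1 has NULL project.

SQL:
SELECT a.name, b.name AS project
FROM tasks a
LEFT JOIN projects b ON a.project_id = b.id

Result:
name      | project
----------+--------
Deploy    | NULL   
Test      | Helix  
Refactor  | Aurora 
Review    | Vega   
Research  | Helix  
Implement | Helix  
Plan      | Vega   
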